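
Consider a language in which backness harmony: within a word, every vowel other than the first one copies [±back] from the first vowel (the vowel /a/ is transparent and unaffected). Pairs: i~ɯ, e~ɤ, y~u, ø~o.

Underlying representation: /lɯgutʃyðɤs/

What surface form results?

/y/ harmonizes with /ɯ/ ([+back]) → [u]

[lɯgutʃuðɤs]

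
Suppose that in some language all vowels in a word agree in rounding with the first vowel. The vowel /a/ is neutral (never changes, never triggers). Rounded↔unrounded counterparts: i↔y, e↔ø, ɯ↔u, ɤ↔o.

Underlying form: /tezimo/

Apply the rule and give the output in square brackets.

/o/ harmonizes with /e/ ([-round]) → [ɤ]

[tezimɤ]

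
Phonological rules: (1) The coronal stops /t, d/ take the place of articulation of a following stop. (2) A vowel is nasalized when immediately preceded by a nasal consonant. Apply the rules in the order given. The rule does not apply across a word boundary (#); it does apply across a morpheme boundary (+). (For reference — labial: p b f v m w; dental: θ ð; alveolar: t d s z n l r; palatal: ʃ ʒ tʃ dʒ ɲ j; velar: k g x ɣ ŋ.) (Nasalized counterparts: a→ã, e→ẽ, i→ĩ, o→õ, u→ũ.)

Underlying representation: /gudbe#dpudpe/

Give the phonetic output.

Rule 1: /d/ before /b/ (labial) → [b]
Rule 1: /d/ before /p/ (labial) → [b]
Rule 1: /d/ before /p/ (labial) → [b]
After rule 1: gubbe#bpubpe
Rule 2: no segment meets the rule's conditions; no change.

[gubbe#bpubpe]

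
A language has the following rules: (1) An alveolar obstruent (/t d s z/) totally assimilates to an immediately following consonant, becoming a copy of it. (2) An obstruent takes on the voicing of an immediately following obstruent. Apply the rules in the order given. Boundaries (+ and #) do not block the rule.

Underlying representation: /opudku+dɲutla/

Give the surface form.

[opukku+ɲɲulla]

Rule 1: /d/ before /k/ → [k] (total assimilation)
Rule 1: /d/ before /ɲ/ → [ɲ] (total assimilation)
Rule 1: /t/ before /l/ → [l] (total assimilation)
After rule 1: opukku+ɲɲulla
Rule 2: no segment meets the rule's conditions; no change.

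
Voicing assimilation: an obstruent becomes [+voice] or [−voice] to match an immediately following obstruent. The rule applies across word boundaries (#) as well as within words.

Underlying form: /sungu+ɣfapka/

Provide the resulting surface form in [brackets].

[sungu+xfapka]

/ɣ/ before /f/ (voiceless) → [x]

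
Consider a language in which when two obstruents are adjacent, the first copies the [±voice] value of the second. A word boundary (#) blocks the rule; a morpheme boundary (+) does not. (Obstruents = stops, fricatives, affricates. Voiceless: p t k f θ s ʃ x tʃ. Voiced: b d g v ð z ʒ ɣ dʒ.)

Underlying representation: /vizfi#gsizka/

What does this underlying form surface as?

/z/ before /f/ (voiceless) → [s]
/g/ before /s/ (voiceless) → [k]
/z/ before /k/ (voiceless) → [s]

[visfi#ksiska]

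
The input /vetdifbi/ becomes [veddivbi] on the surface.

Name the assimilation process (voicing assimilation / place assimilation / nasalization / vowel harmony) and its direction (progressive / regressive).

/t/→[d] /f/→[v].
Each target copies a feature from the following segment, so the direction is regressive.

voicing assimilation, regressive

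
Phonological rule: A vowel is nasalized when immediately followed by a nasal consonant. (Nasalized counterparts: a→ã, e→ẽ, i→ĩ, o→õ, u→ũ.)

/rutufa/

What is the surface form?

[rutufa]

no segment meets the rule's conditions; no change.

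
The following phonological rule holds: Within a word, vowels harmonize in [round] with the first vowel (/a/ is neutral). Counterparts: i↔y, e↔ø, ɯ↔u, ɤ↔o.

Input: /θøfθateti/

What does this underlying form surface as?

[θøfθatøty]

/e/ harmonizes with /ø/ ([+round]) → [ø]
/i/ harmonizes with /ø/ ([+round]) → [y]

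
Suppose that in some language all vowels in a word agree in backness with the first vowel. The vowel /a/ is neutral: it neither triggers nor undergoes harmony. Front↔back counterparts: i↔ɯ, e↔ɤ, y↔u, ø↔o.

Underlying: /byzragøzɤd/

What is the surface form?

/ɤ/ harmonizes with /y/ ([-back]) → [e]

[byzragøzed]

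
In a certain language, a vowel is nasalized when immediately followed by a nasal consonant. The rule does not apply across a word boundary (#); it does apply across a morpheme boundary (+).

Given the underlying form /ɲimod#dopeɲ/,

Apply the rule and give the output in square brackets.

/i/ before nasal /m/ → [ĩ]
/e/ before nasal /ɲ/ → [ẽ]

[ɲĩmod#dopẽɲ]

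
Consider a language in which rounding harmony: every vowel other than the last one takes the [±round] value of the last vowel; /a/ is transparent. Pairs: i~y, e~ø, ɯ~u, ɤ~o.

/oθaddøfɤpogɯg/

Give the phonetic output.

/o/ harmonizes with /ɯ/ ([-round]) → [ɤ]
/ø/ harmonizes with /ɯ/ ([-round]) → [e]
/o/ harmonizes with /ɯ/ ([-round]) → [ɤ]

[ɤθaddefɤpɤgɯg]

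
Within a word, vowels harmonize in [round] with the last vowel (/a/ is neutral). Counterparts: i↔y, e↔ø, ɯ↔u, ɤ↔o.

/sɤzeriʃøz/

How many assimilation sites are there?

/ɤ/ harmonizes with /ø/ ([+round]) → [o]
/e/ harmonizes with /ø/ ([+round]) → [ø]
/i/ harmonizes with /ø/ ([+round]) → [y]
3 segments change.

3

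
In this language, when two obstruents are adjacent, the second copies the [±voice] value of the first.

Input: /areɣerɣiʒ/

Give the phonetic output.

[areɣerɣiʒ]

no segment meets the rule's conditions; no change.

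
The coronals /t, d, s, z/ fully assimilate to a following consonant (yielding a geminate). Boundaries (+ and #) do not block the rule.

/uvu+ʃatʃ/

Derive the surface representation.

no segment meets the rule's conditions; no change.

[uvu+ʃatʃ]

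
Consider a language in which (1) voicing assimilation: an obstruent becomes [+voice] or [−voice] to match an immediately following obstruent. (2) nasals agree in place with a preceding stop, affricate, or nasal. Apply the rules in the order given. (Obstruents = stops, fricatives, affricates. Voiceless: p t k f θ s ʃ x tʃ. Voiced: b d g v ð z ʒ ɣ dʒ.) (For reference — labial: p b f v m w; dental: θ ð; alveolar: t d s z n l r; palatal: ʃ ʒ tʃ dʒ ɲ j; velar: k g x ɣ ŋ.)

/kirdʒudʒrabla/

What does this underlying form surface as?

[kirdʒudʒrabla]

Rule 1: no segment meets the rule's conditions; no change.
After rule 1: kirdʒudʒrabla
Rule 2: no segment meets the rule's conditions; no change.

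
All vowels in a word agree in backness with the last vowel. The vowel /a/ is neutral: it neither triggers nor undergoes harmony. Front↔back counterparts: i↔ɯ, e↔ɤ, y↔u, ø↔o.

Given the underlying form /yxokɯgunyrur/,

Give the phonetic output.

/y/ harmonizes with /u/ ([+back]) → [u]
/y/ harmonizes with /u/ ([+back]) → [u]

[uxokɯgunurur]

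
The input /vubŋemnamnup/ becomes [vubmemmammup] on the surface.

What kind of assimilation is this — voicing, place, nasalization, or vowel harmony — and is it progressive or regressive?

place assimilation, progressive

/ŋ/→[m] /n/→[m] /n/→[m].
Each target copies a feature from the preceding segment, so the direction is progressive.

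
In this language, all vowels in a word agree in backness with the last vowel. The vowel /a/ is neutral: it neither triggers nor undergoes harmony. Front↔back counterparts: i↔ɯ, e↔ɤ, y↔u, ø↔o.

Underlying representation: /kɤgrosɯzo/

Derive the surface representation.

no segment meets the rule's conditions; no change.

[kɤgrosɯzo]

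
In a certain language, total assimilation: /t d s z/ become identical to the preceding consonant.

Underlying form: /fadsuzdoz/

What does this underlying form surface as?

/s/ after /d/ → [d] (total assimilation)
/d/ after /z/ → [z] (total assimilation)

[fadduzzoz]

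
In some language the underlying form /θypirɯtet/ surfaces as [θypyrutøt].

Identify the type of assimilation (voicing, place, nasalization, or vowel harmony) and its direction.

/i/→[y] /ɯ/→[u] /e/→[ø].
Vowels agree with the first vowel, so the harmony is progressive.

vowel harmony, progressive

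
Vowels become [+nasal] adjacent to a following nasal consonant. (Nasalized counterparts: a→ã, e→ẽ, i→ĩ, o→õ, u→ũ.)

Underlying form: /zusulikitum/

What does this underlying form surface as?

[zusulikitũm]

/u/ before nasal /m/ → [ũ]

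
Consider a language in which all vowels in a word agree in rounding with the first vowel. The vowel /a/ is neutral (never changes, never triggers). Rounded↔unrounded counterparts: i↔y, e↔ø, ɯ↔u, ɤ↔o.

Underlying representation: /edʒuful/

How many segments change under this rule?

/u/ harmonizes with /e/ ([-round]) → [ɯ]
/u/ harmonizes with /e/ ([-round]) → [ɯ]
2 segments change.

2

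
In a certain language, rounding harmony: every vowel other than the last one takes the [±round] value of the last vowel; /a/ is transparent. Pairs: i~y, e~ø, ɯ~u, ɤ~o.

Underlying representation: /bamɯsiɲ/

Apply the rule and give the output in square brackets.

no segment meets the rule's conditions; no change.

[bamɯsiɲ]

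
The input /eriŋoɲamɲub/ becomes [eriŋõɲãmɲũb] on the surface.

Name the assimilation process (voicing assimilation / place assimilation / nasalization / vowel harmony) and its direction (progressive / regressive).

nasalization, progressive

/o/→[õ] /a/→[ã] /u/→[ũ].
Each target copies a feature from the preceding segment, so the direction is progressive.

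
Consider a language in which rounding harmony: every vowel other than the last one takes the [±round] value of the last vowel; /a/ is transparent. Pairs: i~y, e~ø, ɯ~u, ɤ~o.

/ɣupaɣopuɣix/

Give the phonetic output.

[ɣɯpaɣɤpɯɣix]

/u/ harmonizes with /i/ ([-round]) → [ɯ]
/o/ harmonizes with /i/ ([-round]) → [ɤ]
/u/ harmonizes with /i/ ([-round]) → [ɯ]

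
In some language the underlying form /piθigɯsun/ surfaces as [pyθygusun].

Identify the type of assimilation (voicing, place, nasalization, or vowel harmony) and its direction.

/i/→[y] /i/→[y] /ɯ/→[u].
Vowels agree with the last vowel, so the harmony is regressive.

vowel harmony, regressive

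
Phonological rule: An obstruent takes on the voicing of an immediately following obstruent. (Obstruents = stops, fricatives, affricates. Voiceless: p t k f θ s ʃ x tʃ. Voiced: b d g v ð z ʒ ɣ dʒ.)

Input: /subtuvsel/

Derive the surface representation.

/b/ before /t/ (voiceless) → [p]
/v/ before /s/ (voiceless) → [f]

[suptufsel]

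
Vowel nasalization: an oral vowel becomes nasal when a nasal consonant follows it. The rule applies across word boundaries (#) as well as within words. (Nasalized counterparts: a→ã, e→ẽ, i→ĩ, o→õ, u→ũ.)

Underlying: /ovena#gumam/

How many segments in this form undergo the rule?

3

/e/ before nasal /n/ → [ẽ]
/u/ before nasal /m/ → [ũ]
/a/ before nasal /m/ → [ã]
3 segments change.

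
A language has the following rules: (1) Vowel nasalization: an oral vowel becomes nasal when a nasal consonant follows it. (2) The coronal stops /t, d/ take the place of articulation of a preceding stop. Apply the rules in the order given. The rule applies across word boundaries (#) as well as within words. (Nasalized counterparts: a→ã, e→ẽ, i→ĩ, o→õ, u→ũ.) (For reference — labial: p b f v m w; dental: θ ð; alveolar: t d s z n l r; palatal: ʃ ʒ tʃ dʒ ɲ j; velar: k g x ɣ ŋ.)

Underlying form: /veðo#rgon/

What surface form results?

Rule 1: /o/ before nasal /n/ → [õ]
After rule 1: veðo#rgõn
Rule 2: no segment meets the rule's conditions; no change.

[veðo#rgõn]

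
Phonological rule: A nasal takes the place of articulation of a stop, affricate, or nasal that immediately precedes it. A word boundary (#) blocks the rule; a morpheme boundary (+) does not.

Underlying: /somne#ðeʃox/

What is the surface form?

/n/ after /m/ (labial) → [m]

[somme#ðeʃox]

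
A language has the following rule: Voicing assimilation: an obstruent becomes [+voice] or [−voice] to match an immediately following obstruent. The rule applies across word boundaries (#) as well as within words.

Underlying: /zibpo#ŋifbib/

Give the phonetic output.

[zippo#ŋivbib]

/b/ before /p/ (voiceless) → [p]
/f/ before /b/ (voiced) → [v]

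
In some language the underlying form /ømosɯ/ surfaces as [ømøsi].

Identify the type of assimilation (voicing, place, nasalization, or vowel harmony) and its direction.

/o/→[ø] /ɯ/→[i].
Vowels agree with the first vowel, so the harmony is progressive.

vowel harmony, progressive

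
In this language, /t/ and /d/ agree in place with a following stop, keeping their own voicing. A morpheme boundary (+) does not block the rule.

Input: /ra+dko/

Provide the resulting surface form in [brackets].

[ra+gko]

/d/ before /k/ (velar) → [g]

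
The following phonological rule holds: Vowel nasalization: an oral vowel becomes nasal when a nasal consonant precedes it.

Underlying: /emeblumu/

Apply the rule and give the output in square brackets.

/e/ after nasal /m/ → [ẽ]
/u/ after nasal /m/ → [ũ]

[emẽblumũ]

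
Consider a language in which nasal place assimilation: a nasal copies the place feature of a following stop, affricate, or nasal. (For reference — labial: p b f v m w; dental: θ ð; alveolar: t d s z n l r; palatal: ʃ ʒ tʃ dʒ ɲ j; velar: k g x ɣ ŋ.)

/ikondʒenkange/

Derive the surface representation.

/n/ before /dʒ/ (palatal) → [ɲ]
/n/ before /k/ (velar) → [ŋ]
/n/ before /g/ (velar) → [ŋ]

[ikoɲdʒeŋkaŋge]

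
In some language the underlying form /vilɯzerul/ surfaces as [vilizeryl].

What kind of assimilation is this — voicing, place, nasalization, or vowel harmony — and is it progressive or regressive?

/ɯ/→[i] /u/→[y].
Vowels agree with the first vowel, so the harmony is progressive.

vowel harmony, progressive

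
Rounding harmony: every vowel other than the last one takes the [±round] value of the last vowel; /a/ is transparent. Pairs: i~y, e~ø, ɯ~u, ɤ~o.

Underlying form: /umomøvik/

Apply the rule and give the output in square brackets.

[ɯmɤmevik]

/u/ harmonizes with /i/ ([-round]) → [ɯ]
/o/ harmonizes with /i/ ([-round]) → [ɤ]
/ø/ harmonizes with /i/ ([-round]) → [e]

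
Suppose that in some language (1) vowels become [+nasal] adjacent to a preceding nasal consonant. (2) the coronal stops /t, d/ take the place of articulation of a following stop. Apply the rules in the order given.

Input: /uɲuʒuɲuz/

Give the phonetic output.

[uɲũʒuɲũz]

Rule 1: /u/ after nasal /ɲ/ → [ũ]
Rule 1: /u/ after nasal /ɲ/ → [ũ]
After rule 1: uɲũʒuɲũz
Rule 2: no segment meets the rule's conditions; no change.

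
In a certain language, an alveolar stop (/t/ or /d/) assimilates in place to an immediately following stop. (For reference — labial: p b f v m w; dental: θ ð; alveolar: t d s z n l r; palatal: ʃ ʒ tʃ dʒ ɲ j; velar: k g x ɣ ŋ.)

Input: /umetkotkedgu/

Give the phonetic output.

[umekkokkeggu]

/t/ before /k/ (velar) → [k]
/t/ before /k/ (velar) → [k]
/d/ before /g/ (velar) → [g]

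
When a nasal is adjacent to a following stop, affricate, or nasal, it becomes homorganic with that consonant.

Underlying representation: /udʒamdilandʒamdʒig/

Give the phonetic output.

/m/ before /d/ (alveolar) → [n]
/n/ before /dʒ/ (palatal) → [ɲ]
/m/ before /dʒ/ (palatal) → [ɲ]

[udʒandilaɲdʒaɲdʒig]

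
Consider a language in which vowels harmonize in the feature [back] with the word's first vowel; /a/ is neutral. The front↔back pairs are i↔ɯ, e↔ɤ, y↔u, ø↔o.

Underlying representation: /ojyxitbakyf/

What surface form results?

[ojuxɯtbakuf]

/y/ harmonizes with /o/ ([+back]) → [u]
/i/ harmonizes with /o/ ([+back]) → [ɯ]
/y/ harmonizes with /o/ ([+back]) → [u]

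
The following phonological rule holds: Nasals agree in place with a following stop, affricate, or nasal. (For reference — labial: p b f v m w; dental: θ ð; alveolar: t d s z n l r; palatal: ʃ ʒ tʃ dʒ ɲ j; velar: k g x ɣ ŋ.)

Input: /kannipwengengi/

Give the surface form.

[kannipweŋgeŋgi]

/n/ before /g/ (velar) → [ŋ]
/n/ before /g/ (velar) → [ŋ]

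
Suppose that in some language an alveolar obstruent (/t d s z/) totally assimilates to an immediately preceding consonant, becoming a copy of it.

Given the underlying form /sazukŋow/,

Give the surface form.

no segment meets the rule's conditions; no change.

[sazukŋow]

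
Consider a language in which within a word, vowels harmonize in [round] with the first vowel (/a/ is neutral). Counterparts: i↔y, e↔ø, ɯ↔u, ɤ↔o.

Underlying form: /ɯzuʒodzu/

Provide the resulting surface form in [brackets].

[ɯzɯʒɤdzɯ]

/u/ harmonizes with /ɯ/ ([-round]) → [ɯ]
/o/ harmonizes with /ɯ/ ([-round]) → [ɤ]
/u/ harmonizes with /ɯ/ ([-round]) → [ɯ]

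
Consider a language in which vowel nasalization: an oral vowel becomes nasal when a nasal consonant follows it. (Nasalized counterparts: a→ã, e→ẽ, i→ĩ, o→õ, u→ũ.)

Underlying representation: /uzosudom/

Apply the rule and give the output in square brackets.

[uzosudõm]

/o/ before nasal /m/ → [õ]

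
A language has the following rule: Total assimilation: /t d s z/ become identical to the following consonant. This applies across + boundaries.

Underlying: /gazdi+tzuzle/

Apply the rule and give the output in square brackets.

[gaddi+zzulle]

/z/ before /d/ → [d] (total assimilation)
/t/ before /z/ → [z] (total assimilation)
/z/ before /l/ → [l] (total assimilation)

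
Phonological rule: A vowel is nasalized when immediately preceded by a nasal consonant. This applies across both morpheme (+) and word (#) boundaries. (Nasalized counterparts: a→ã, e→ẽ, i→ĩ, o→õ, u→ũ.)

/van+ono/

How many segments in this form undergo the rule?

2

/o/ after nasal /n/ → [õ]
/o/ after nasal /n/ → [õ]
2 segments change.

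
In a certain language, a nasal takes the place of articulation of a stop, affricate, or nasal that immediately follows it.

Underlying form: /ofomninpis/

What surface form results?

[ofonnimpis]

/m/ before /n/ (alveolar) → [n]
/n/ before /p/ (labial) → [m]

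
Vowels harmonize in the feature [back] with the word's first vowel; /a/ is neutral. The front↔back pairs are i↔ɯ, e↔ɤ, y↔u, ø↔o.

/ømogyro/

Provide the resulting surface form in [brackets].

[ømøgyrø]

/o/ harmonizes with /ø/ ([-back]) → [ø]
/o/ harmonizes with /ø/ ([-back]) → [ø]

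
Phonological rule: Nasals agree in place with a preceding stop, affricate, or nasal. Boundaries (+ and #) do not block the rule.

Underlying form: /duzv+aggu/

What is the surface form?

[duzv+aggu]

no segment meets the rule's conditions; no change.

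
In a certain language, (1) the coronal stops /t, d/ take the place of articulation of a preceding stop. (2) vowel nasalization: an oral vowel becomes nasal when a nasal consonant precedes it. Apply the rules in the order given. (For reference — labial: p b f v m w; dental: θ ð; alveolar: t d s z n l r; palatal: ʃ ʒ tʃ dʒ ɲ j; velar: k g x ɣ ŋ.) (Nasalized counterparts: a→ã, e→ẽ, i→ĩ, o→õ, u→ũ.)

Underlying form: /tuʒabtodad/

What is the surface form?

Rule 1: /t/ after /b/ (labial) → [p]
After rule 1: tuʒabpodad
Rule 2: no segment meets the rule's conditions; no change.

[tuʒabpodad]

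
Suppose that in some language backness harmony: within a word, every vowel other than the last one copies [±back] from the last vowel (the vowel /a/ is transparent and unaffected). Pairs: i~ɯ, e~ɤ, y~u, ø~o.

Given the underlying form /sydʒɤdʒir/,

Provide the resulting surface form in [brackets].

/ɤ/ harmonizes with /i/ ([-back]) → [e]

[sydʒedʒir]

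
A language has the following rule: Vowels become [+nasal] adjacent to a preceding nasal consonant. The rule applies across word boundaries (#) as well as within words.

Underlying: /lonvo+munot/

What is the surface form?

/u/ after nasal /m/ → [ũ]
/o/ after nasal /n/ → [õ]

[lonvo+mũnõt]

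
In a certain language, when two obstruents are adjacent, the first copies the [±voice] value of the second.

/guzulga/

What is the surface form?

[guzulga]

no segment meets the rule's conditions; no change.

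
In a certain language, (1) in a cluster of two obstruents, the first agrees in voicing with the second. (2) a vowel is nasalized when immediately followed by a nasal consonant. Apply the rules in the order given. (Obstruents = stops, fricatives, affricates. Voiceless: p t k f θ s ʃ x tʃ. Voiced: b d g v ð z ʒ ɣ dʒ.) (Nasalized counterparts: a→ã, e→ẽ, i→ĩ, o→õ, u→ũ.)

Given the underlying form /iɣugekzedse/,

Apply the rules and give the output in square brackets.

Rule 1: /k/ before /z/ (voiced) → [g]
Rule 1: /d/ before /s/ (voiceless) → [t]
After rule 1: iɣugegzetse
Rule 2: no segment meets the rule's conditions; no change.

[iɣugegzetse]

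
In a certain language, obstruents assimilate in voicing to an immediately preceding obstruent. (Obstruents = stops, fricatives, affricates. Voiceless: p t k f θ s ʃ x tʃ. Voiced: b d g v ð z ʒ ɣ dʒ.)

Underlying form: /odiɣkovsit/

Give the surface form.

[odiɣgovzit]

/k/ after /ɣ/ (voiced) → [g]
/s/ after /v/ (voiced) → [z]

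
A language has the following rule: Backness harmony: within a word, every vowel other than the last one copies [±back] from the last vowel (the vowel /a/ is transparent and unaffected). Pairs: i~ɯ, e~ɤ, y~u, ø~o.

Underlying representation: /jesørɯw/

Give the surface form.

/e/ harmonizes with /ɯ/ ([+back]) → [ɤ]
/ø/ harmonizes with /ɯ/ ([+back]) → [o]

[jɤsorɯw]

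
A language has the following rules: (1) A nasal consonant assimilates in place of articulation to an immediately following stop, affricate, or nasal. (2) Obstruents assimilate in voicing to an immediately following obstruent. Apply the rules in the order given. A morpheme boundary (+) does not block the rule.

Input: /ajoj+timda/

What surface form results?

Rule 1: /m/ before /d/ (alveolar) → [n]
After rule 1: ajoj+tinda
Rule 2: no segment meets the rule's conditions; no change.

[ajoj+tinda]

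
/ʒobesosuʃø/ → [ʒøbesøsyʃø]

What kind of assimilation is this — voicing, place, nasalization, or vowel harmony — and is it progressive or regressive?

vowel harmony, regressive

/o/→[ø] /o/→[ø] /u/→[y].
Vowels agree with the last vowel, so the harmony is regressive.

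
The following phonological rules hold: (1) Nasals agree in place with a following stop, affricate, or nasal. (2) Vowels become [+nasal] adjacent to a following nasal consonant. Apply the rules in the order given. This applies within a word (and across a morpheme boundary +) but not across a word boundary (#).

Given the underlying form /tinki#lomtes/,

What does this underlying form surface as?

Rule 1: /n/ before /k/ (velar) → [ŋ]
Rule 1: /m/ before /t/ (alveolar) → [n]
After rule 1: tiŋki#lontes
Rule 2: /i/ before nasal /ŋ/ → [ĩ]
Rule 2: /o/ before nasal /n/ → [õ]

[tĩŋki#lõntes]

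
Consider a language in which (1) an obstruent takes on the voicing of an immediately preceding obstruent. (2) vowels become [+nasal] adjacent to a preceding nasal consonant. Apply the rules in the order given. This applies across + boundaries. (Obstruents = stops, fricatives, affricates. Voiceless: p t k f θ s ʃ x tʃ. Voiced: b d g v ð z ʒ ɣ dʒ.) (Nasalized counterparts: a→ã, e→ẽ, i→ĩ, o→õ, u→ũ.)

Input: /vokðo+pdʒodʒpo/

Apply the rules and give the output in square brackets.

[vokθo+ptʃodʒbo]

Rule 1: /ð/ after /k/ (voiceless) → [θ]
Rule 1: /dʒ/ after /p/ (voiceless) → [tʃ]
Rule 1: /p/ after /dʒ/ (voiced) → [b]
After rule 1: vokθo+ptʃodʒbo
Rule 2: no segment meets the rule's conditions; no change.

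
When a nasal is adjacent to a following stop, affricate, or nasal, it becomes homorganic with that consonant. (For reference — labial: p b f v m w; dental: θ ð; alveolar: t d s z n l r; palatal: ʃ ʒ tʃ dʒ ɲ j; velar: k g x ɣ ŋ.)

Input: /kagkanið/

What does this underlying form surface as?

[kagkanið]

no segment meets the rule's conditions; no change.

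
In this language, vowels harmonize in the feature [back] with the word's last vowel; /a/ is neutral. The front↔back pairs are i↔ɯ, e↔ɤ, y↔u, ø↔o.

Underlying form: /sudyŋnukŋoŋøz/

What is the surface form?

[sydyŋnykŋøŋøz]

/u/ harmonizes with /ø/ ([-back]) → [y]
/u/ harmonizes with /ø/ ([-back]) → [y]
/o/ harmonizes with /ø/ ([-back]) → [ø]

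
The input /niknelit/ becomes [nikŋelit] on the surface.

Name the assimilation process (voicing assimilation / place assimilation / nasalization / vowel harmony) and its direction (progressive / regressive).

place assimilation, progressive

/n/→[ŋ].
Each target copies a feature from the preceding segment, so the direction is progressive.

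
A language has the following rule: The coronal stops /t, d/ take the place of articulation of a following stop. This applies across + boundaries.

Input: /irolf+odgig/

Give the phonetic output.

[irolf+oggig]

/d/ before /g/ (velar) → [g]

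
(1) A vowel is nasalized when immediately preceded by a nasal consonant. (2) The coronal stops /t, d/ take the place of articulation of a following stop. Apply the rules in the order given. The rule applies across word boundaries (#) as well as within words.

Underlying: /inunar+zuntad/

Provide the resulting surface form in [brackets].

[inũnãr+zuntad]

Rule 1: /u/ after nasal /n/ → [ũ]
Rule 1: /a/ after nasal /n/ → [ã]
After rule 1: inũnãr+zuntad
Rule 2: no segment meets the rule's conditions; no change.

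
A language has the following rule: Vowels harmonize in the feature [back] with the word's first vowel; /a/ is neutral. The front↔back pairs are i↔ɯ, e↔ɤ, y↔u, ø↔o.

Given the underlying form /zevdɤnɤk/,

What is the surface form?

/ɤ/ harmonizes with /e/ ([-back]) → [e]
/ɤ/ harmonizes with /e/ ([-back]) → [e]

[zevdenek]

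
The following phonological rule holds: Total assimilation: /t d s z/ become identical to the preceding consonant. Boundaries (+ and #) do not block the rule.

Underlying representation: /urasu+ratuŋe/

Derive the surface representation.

no segment meets the rule's conditions; no change.

[urasu+ratuŋe]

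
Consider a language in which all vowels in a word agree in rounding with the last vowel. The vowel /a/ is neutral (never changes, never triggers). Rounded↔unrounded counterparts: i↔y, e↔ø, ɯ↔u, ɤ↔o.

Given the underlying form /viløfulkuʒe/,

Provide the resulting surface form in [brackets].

[vilefɯlkɯʒe]

/ø/ harmonizes with /e/ ([-round]) → [e]
/u/ harmonizes with /e/ ([-round]) → [ɯ]
/u/ harmonizes with /e/ ([-round]) → [ɯ]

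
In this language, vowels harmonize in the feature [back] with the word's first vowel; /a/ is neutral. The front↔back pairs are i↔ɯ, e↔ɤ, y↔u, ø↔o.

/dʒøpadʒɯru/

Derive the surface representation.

/ɯ/ harmonizes with /ø/ ([-back]) → [i]
/u/ harmonizes with /ø/ ([-back]) → [y]

[dʒøpadʒiry]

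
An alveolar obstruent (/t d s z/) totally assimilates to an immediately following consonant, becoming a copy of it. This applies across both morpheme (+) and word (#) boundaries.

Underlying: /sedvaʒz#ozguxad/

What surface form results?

/d/ before /v/ → [v] (total assimilation)
/z/ before /g/ → [g] (total assimilation)

[sevvaʒz#ogguxad]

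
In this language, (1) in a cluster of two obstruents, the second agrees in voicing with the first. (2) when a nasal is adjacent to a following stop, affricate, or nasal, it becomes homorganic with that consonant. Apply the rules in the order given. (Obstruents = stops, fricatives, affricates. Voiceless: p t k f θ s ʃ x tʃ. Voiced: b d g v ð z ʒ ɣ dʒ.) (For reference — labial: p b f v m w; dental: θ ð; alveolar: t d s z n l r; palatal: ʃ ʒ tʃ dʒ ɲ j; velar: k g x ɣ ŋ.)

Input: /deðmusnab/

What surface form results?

[deðmusnab]

Rule 1: no segment meets the rule's conditions; no change.
After rule 1: deðmusnab
Rule 2: no segment meets the rule's conditions; no change.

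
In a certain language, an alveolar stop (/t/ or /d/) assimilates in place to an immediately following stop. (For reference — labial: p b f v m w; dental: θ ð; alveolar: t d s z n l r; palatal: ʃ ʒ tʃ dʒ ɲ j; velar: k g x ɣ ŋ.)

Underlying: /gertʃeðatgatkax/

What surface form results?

[gertʃeðakgakkax]

/t/ before /g/ (velar) → [k]
/t/ before /k/ (velar) → [k]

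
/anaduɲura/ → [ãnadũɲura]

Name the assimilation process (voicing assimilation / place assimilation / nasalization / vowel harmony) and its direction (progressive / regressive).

nasalization, regressive

/a/→[ã] /u/→[ũ].
Each target copies a feature from the following segment, so the direction is regressive.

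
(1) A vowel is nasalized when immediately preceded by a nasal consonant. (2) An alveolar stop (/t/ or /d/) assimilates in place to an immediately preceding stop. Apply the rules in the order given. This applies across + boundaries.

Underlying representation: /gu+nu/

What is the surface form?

Rule 1: /u/ after nasal /n/ → [ũ]
After rule 1: gu+nũ
Rule 2: no segment meets the rule's conditions; no change.

[gu+nũ]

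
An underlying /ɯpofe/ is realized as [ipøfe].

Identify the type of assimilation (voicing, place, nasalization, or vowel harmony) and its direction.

vowel harmony, regressive

/ɯ/→[i] /o/→[ø].
Vowels agree with the last vowel, so the harmony is regressive.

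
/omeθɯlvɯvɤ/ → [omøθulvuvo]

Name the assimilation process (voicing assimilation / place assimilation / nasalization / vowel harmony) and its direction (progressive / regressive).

vowel harmony, progressive

/e/→[ø] /ɯ/→[u] /ɯ/→[u] /ɤ/→[o].
Vowels agree with the first vowel, so the harmony is progressive.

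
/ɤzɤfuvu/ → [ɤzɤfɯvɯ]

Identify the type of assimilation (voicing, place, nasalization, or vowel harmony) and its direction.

/u/→[ɯ] /u/→[ɯ].
Vowels agree with the first vowel, so the harmony is progressive.

vowel harmony, progressive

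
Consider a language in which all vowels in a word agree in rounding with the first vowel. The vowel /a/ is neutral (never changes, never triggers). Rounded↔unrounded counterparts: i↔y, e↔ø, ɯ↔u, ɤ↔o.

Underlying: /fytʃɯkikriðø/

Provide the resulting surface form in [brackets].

[fytʃukykryðø]

/ɯ/ harmonizes with /y/ ([+round]) → [u]
/i/ harmonizes with /y/ ([+round]) → [y]
/i/ harmonizes with /y/ ([+round]) → [y]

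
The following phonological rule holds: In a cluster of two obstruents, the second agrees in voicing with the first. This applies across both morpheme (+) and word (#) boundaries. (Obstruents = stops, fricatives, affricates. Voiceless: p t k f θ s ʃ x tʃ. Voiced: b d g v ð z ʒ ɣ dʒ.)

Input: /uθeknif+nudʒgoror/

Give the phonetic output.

[uθeknif+nudʒgoror]

no segment meets the rule's conditions; no change.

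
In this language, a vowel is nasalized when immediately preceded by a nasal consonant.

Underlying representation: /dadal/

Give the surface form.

[dadal]

no segment meets the rule's conditions; no change.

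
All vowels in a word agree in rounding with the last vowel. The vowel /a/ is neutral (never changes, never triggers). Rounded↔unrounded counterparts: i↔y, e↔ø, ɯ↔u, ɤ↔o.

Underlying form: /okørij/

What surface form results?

/o/ harmonizes with /i/ ([-round]) → [ɤ]
/ø/ harmonizes with /i/ ([-round]) → [e]

[ɤkerij]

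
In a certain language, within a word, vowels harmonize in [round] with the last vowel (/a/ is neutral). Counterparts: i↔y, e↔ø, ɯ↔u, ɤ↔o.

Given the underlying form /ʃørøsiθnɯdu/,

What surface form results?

/i/ harmonizes with /u/ ([+round]) → [y]
/ɯ/ harmonizes with /u/ ([+round]) → [u]

[ʃørøsyθnudu]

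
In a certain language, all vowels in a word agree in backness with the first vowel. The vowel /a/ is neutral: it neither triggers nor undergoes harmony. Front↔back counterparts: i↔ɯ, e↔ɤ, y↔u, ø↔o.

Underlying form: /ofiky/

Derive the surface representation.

/i/ harmonizes with /o/ ([+back]) → [ɯ]
/y/ harmonizes with /o/ ([+back]) → [u]

[ofɯku]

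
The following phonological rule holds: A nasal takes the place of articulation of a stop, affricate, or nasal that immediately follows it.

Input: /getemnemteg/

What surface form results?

[getennenteg]

/m/ before /n/ (alveolar) → [n]
/m/ before /t/ (alveolar) → [n]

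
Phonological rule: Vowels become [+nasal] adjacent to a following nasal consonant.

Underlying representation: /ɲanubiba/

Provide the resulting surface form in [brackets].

[ɲãnubiba]

/a/ before nasal /n/ → [ã]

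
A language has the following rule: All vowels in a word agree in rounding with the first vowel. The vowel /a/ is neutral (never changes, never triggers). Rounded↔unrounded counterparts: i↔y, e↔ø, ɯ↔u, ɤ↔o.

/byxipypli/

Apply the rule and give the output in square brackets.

[byxypyply]

/i/ harmonizes with /y/ ([+round]) → [y]
/i/ harmonizes with /y/ ([+round]) → [y]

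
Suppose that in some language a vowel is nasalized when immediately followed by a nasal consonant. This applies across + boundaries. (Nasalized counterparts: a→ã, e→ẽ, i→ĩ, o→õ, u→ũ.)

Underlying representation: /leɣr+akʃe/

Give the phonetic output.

no segment meets the rule's conditions; no change.

[leɣr+akʃe]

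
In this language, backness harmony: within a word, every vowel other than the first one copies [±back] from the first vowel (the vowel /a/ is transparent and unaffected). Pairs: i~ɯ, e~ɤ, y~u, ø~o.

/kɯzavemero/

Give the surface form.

/e/ harmonizes with /ɯ/ ([+back]) → [ɤ]
/e/ harmonizes with /ɯ/ ([+back]) → [ɤ]

[kɯzavɤmɤro]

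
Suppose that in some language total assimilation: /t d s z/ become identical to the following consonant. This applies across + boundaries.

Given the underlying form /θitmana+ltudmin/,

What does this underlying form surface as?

[θimmana+ltummin]

/t/ before /m/ → [m] (total assimilation)
/d/ before /m/ → [m] (total assimilation)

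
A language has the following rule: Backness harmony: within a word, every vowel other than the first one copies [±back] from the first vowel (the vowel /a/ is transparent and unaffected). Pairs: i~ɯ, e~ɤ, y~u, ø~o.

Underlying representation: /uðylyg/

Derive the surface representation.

[uðulug]

/y/ harmonizes with /u/ ([+back]) → [u]
/y/ harmonizes with /u/ ([+back]) → [u]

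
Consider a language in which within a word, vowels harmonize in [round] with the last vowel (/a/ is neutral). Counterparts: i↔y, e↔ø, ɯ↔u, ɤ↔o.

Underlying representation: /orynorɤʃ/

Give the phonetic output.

/o/ harmonizes with /ɤ/ ([-round]) → [ɤ]
/y/ harmonizes with /ɤ/ ([-round]) → [i]
/o/ harmonizes with /ɤ/ ([-round]) → [ɤ]

[ɤrinɤrɤʃ]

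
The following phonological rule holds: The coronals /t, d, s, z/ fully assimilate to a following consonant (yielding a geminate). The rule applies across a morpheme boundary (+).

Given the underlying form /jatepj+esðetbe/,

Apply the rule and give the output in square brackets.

/s/ before /ð/ → [ð] (total assimilation)
/t/ before /b/ → [b] (total assimilation)

[jatepj+eððebbe]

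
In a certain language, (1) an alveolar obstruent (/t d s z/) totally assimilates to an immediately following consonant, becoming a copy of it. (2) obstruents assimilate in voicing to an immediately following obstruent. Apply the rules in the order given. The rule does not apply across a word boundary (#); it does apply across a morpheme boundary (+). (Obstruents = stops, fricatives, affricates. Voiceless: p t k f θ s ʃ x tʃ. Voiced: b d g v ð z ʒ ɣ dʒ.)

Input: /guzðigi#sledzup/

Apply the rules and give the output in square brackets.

Rule 1: /z/ before /ð/ → [ð] (total assimilation)
Rule 1: /s/ before /l/ → [l] (total assimilation)
Rule 1: /d/ before /z/ → [z] (total assimilation)
After rule 1: guððigi#llezzup
Rule 2: no segment meets the rule's conditions; no change.

[guððigi#llezzup]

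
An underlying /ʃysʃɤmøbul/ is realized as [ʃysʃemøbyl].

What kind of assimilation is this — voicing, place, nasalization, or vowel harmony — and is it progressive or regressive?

/ɤ/→[e] /u/→[y].
Vowels agree with the first vowel, so the harmony is progressive.

vowel harmony, progressive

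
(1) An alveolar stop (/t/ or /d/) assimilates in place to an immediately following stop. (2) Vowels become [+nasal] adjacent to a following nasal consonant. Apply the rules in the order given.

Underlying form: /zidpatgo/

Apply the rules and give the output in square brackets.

[zibpakgo]

Rule 1: /d/ before /p/ (labial) → [b]
Rule 1: /t/ before /g/ (velar) → [k]
After rule 1: zibpakgo
Rule 2: no segment meets the rule's conditions; no change.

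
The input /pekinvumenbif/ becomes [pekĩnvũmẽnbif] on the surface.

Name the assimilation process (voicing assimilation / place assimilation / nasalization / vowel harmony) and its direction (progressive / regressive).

/i/→[ĩ] /u/→[ũ] /e/→[ẽ].
Each target copies a feature from the following segment, so the direction is regressive.

nasalization, regressive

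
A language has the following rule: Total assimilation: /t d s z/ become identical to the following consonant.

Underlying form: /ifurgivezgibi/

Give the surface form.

[ifurgiveggibi]

/z/ before /g/ → [g] (total assimilation)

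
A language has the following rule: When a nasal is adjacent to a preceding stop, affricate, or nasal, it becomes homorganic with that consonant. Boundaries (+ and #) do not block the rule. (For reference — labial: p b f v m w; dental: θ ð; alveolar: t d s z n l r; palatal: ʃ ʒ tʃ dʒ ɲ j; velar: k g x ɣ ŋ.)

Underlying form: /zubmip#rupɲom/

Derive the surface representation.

/ɲ/ after /p/ (labial) → [m]

[zubmip#rupmom]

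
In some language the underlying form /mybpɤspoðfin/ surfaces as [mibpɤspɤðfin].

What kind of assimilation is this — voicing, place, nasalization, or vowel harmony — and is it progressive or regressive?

vowel harmony, regressive

/y/→[i] /o/→[ɤ].
Vowels agree with the last vowel, so the harmony is regressive.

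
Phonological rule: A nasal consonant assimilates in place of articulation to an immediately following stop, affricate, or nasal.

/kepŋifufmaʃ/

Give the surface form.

no segment meets the rule's conditions; no change.

[kepŋifufmaʃ]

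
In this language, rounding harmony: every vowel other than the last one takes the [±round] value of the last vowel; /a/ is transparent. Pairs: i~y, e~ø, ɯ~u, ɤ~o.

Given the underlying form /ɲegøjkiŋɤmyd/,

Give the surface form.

[ɲøgøjkyŋomyd]

/e/ harmonizes with /y/ ([+round]) → [ø]
/i/ harmonizes with /y/ ([+round]) → [y]
/ɤ/ harmonizes with /y/ ([+round]) → [o]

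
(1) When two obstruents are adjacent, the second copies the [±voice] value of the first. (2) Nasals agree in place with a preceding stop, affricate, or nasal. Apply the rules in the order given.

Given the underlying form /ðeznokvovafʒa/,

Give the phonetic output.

[ðeznokfovafʃa]

Rule 1: /v/ after /k/ (voiceless) → [f]
Rule 1: /ʒ/ after /f/ (voiceless) → [ʃ]
After rule 1: ðeznokfovafʃa
Rule 2: no segment meets the rule's conditions; no change.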